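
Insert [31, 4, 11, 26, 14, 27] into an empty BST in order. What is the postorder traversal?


Root = 31; build tree by BST insertion.
Postorder traversal: [14, 27, 26, 11, 4, 31]


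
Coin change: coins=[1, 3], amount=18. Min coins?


dp[0]=0; dp[i]=1+min(dp[i-c] for c in coins)
...dp[13]=5, dp[14]=6, dp[15]=5, dp[16]=6, dp[17]=7, dp[18]=6
Minimum coins for 18 = 6


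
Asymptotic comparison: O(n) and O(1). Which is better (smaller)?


constant grows slower than linear
O(1) is asymptotically smaller; O(n) grows faster


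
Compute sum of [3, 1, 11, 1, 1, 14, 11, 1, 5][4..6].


Prefix sums: [0, 3, 4, 15, 16, 17, 31, 42, 43, 48]
Sum[4..6] = prefix[7] - prefix[4] = 42 - 16 = 26


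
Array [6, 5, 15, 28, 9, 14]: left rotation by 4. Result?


Left rotate by 4: [9, 14, 6, 5, 15, 28]


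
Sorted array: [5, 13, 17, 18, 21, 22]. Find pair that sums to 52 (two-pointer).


Two pointers: lo=0, hi=5
No pair sums to 52


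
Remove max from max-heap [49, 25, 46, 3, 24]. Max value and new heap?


Max = 49
Replace root with last, heapify down
Resulting heap: [46, 25, 24, 3]


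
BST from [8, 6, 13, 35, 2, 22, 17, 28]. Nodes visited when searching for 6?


BST root = 8
Search for 6: compare at each node
Path: [8, 6]


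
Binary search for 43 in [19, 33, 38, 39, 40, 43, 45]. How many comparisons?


Search for 43:
[0,6] mid=3 arr[3]=39
[4,6] mid=5 arr[5]=43
Total: 2 comparisons


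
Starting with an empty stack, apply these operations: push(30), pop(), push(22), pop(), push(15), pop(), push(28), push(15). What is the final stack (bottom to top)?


push(30) -> [30]
pop() returns 30 -> []
push(22) -> [22]
pop() returns 22 -> []
push(15) -> [15]
pop() returns 15 -> []
push(28) -> [28]
push(15) -> [28, 15]
Final stack (bottom to top): [28, 15]


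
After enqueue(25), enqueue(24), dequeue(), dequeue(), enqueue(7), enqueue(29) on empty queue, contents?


enqueue(25) -> [25]
enqueue(24) -> [25, 24]
dequeue() returns 25 -> [24]
dequeue() returns 24 -> []
enqueue(7) -> [7]
enqueue(29) -> [7, 29]
Final queue (front to back): [7, 29]


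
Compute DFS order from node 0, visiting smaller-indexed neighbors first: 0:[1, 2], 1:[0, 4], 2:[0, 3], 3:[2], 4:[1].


DFS stack-based: start with [0]
Visit order: [0, 1, 4, 2, 3]


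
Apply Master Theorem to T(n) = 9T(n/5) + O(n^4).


a=9, b=5, c=4. log_5(9)=1.365 < c=4. Case 3: O(n^c) = O(n^4)
Complexity: O(n^4)


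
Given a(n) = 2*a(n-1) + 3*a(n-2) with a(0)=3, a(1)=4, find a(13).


Build bottom-up:
...a(11)=310006, a(12)=930023, a(13)=2*930023+3*310006=2790064


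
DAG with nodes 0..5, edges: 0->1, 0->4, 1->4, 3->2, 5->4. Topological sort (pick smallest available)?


Kahn's algorithm, process smallest node first
Order: [0, 1, 3, 2, 5, 4]


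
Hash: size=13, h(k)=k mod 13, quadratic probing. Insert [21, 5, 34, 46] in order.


Insertions: 21->slot 8; 5->slot 5; 34->slot 9; 46->slot 7
Table: [None, None, None, None, None, 5, None, 46, 21, 34, None, None, None]


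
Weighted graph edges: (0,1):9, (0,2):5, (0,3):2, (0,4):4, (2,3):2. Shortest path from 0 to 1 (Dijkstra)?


Dijkstra from 0:
Distances: {0: 0, 1: 9, 2: 4, 3: 2, 4: 4}
Shortest distance to 1 = 9, path = [0, 1]


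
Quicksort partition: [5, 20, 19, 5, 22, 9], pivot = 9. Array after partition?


Elements <= 9 go left of pivot.
Result: [5, 5, 9, 20, 22, 19], pivot at index 2


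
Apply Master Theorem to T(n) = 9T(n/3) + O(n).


a=9, b=3, c=1. log_3(9)=2 > c=1. Case 1: O(n^log_b(a)) = O(n^2)
Complexity: O(n^2)


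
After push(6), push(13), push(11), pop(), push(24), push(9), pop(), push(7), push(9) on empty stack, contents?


push(6) -> [6]
push(13) -> [6, 13]
push(11) -> [6, 13, 11]
pop() returns 11 -> [6, 13]
push(24) -> [6, 13, 24]
push(9) -> [6, 13, 24, 9]
pop() returns 9 -> [6, 13, 24]
push(7) -> [6, 13, 24, 7]
push(9) -> [6, 13, 24, 7, 9]
Final stack (bottom to top): [6, 13, 24, 7, 9]


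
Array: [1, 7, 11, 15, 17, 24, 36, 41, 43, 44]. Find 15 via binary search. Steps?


Search for 15:
[0,9] mid=4 arr[4]=17
[0,3] mid=1 arr[1]=7
[2,3] mid=2 arr[2]=11
[3,3] mid=3 arr[3]=15
Total: 4 comparisons


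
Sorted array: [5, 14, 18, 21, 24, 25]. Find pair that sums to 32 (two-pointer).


Two pointers: lo=0, hi=5
Found pair: (14, 18) summing to 32


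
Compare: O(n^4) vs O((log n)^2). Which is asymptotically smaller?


polylogarithmic grows slower than quartic
O((log n)^2) is asymptotically smaller; O(n^4) grows faster


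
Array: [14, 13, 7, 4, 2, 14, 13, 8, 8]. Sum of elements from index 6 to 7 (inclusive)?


Prefix sums: [0, 14, 27, 34, 38, 40, 54, 67, 75, 83]
Sum[6..7] = prefix[8] - prefix[6] = 75 - 54 = 21


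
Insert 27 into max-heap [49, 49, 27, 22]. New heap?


Append 27: [49, 49, 27, 22, 27]
Bubble up: no swaps needed
Result: [49, 49, 27, 22, 27]


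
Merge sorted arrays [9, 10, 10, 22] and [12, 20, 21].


Compare heads, take smaller each step.
Merged: [9, 10, 10, 12, 20, 21, 22]


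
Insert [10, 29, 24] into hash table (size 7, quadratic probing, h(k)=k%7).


Insertions: 10->slot 3; 29->slot 1; 24->slot 4
Table: [None, 29, None, 10, 24, None, None]


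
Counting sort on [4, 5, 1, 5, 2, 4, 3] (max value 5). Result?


Count array: [0, 1, 1, 1, 2, 2]
Reconstruct: [1, 2, 3, 4, 4, 5, 5]


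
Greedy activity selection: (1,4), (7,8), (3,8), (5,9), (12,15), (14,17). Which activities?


Greedy: pick earliest-ending, then skip overlaps.
Selected (3 activities): [(1, 4), (7, 8), (12, 15)]


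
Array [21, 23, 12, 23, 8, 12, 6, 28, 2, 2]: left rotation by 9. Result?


Left rotate by 9: [2, 21, 23, 12, 23, 8, 12, 6, 28, 2]


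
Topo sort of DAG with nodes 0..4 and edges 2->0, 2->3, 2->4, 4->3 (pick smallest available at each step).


Kahn's algorithm, process smallest node first
Order: [1, 2, 0, 4, 3]


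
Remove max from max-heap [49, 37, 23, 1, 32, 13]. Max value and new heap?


Max = 49
Replace root with last, heapify down
Resulting heap: [37, 32, 23, 1, 13]


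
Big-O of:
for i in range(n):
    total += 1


Per nesting level: O(n) = O(n)
Complexity: O(n)


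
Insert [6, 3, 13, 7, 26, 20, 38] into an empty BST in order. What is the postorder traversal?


Root = 6; build tree by BST insertion.
Postorder traversal: [3, 7, 20, 38, 26, 13, 6]


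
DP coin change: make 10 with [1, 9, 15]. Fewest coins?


dp[0]=0; dp[i]=1+min(dp[i-c] for c in coins)
...dp[5]=5, dp[6]=6, dp[7]=7, dp[8]=8, dp[9]=1, dp[10]=2
Minimum coins for 10 = 2


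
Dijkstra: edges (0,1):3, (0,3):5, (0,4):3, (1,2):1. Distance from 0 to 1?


Dijkstra from 0:
Distances: {0: 0, 1: 3, 2: 4, 3: 5, 4: 3}
Shortest distance to 1 = 3, path = [0, 1]


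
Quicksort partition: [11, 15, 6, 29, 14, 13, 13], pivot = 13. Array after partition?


Elements <= 13 go left of pivot.
Result: [11, 6, 13, 13, 14, 15, 29], pivot at index 3


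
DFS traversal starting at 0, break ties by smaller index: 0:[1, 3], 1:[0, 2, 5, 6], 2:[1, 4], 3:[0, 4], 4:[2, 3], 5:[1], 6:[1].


DFS stack-based: start with [0]
Visit order: [0, 1, 2, 4, 3, 5, 6]


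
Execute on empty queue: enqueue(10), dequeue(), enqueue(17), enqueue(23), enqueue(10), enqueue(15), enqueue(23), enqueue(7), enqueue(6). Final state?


enqueue(10) -> [10]
dequeue() returns 10 -> []
enqueue(17) -> [17]
enqueue(23) -> [17, 23]
enqueue(10) -> [17, 23, 10]
enqueue(15) -> [17, 23, 10, 15]
enqueue(23) -> [17, 23, 10, 15, 23]
enqueue(7) -> [17, 23, 10, 15, 23, 7]
enqueue(6) -> [17, 23, 10, 15, 23, 7, 6]
Final queue (front to back): [17, 23, 10, 15, 23, 7, 6]


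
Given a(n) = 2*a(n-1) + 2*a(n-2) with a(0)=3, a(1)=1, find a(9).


Build bottom-up:
...a(7)=1048, a(8)=2864, a(9)=2*2864+2*1048=7824


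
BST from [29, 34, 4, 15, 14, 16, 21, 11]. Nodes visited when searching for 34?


BST root = 29
Search for 34: compare at each node
Path: [29, 34]


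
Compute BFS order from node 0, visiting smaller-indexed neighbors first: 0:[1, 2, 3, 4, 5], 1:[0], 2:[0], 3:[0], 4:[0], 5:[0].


BFS queue: start with [0]
Visit order: [0, 1, 2, 3, 4, 5]


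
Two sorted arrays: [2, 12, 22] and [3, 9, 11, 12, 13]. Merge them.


Compare heads, take smaller each step.
Merged: [2, 3, 9, 11, 12, 12, 13, 22]


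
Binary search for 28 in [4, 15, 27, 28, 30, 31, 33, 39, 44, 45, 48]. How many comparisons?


Search for 28:
[0,10] mid=5 arr[5]=31
[0,4] mid=2 arr[2]=27
[3,4] mid=3 arr[3]=28
Total: 3 comparisons


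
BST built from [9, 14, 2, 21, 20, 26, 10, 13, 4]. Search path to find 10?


BST root = 9
Search for 10: compare at each node
Path: [9, 14, 10]


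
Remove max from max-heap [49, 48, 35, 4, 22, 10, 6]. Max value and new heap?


Max = 49
Replace root with last, heapify down
Resulting heap: [48, 22, 35, 4, 6, 10]


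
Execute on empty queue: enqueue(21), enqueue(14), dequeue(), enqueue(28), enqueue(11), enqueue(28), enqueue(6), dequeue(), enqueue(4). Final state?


enqueue(21) -> [21]
enqueue(14) -> [21, 14]
dequeue() returns 21 -> [14]
enqueue(28) -> [14, 28]
enqueue(11) -> [14, 28, 11]
enqueue(28) -> [14, 28, 11, 28]
enqueue(6) -> [14, 28, 11, 28, 6]
dequeue() returns 14 -> [28, 11, 28, 6]
enqueue(4) -> [28, 11, 28, 6, 4]
Final queue (front to back): [28, 11, 28, 6, 4]


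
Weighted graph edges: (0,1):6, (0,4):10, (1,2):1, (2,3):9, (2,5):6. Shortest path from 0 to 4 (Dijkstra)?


Dijkstra from 0:
Distances: {0: 0, 1: 6, 2: 7, 3: 16, 4: 10, 5: 13}
Shortest distance to 4 = 10, path = [0, 4]


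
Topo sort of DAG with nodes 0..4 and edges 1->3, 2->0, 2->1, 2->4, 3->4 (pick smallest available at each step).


Kahn's algorithm, process smallest node first
Order: [2, 0, 1, 3, 4]


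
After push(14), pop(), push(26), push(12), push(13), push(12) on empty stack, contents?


push(14) -> [14]
pop() returns 14 -> []
push(26) -> [26]
push(12) -> [26, 12]
push(13) -> [26, 12, 13]
push(12) -> [26, 12, 13, 12]
Final stack (bottom to top): [26, 12, 13, 12]


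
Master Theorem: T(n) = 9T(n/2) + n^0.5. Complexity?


a=9, b=2, c=0.5. log_2(9)=3.170 > c=0.5. Case 1: O(n^log_b(a)) = O(n^3.170)
Complexity: O(n^3.170)


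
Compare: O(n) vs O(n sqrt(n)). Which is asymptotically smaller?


linear grows slower than n^1.5
O(n) is asymptotically smaller; O(n sqrt(n)) grows faster


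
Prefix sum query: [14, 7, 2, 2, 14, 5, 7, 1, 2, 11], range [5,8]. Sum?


Prefix sums: [0, 14, 21, 23, 25, 39, 44, 51, 52, 54, 65]
Sum[5..8] = prefix[9] - prefix[5] = 54 - 39 = 15


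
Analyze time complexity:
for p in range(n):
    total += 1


Per nesting level: O(n) = O(n)
Complexity: O(n)


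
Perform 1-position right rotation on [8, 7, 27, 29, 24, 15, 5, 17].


Right rotate by 1: [17, 8, 7, 27, 29, 24, 15, 5]


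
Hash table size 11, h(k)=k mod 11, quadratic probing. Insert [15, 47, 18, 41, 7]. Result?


Insertions: 15->slot 4; 47->slot 3; 18->slot 7; 41->slot 8; 7->slot 0
Table: [7, None, None, 47, 15, None, None, 18, 41, None, None]


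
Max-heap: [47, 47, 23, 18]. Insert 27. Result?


Append 27: [47, 47, 23, 18, 27]
Bubble up: no swaps needed
Result: [47, 47, 23, 18, 27]


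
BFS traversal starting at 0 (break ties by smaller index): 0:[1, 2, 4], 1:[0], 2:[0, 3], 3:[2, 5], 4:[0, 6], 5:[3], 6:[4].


BFS queue: start with [0]
Visit order: [0, 1, 2, 4, 3, 6, 5]


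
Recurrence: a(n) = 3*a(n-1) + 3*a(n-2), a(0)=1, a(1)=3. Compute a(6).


Build bottom-up:
...a(4)=171, a(5)=648, a(6)=3*648+3*171=2457


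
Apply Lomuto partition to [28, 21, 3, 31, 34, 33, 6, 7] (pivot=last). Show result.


Elements <= 7 go left of pivot.
Result: [3, 6, 7, 31, 34, 33, 21, 28], pivot at index 2


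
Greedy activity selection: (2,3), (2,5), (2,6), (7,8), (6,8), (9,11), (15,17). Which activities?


Greedy: pick earliest-ending, then skip overlaps.
Selected (4 activities): [(2, 3), (7, 8), (9, 11), (15, 17)]


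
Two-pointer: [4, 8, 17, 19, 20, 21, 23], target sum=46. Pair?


Two pointers: lo=0, hi=6
No pair sums to 46


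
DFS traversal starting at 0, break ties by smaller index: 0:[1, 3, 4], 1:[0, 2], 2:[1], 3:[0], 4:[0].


DFS stack-based: start with [0]
Visit order: [0, 1, 2, 3, 4]


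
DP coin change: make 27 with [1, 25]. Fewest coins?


dp[0]=0; dp[i]=1+min(dp[i-c] for c in coins)
...dp[22]=22, dp[23]=23, dp[24]=24, dp[25]=1, dp[26]=2, dp[27]=3
Minimum coins for 27 = 3


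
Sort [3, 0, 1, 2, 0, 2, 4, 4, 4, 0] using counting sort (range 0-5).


Count array: [3, 1, 2, 1, 3, 0]
Reconstruct: [0, 0, 0, 1, 2, 2, 3, 4, 4, 4]


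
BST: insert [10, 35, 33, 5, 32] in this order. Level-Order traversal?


Root = 10; build tree by BST insertion.
Level-Order traversal: [10, 5, 35, 33, 32]


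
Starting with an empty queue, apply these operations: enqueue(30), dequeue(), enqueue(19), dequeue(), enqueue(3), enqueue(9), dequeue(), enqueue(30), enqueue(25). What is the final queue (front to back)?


enqueue(30) -> [30]
dequeue() returns 30 -> []
enqueue(19) -> [19]
dequeue() returns 19 -> []
enqueue(3) -> [3]
enqueue(9) -> [3, 9]
dequeue() returns 3 -> [9]
enqueue(30) -> [9, 30]
enqueue(25) -> [9, 30, 25]
Final queue (front to back): [9, 30, 25]


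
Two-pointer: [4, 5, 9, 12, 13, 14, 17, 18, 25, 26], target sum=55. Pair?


Two pointers: lo=0, hi=9
No pair sums to 55


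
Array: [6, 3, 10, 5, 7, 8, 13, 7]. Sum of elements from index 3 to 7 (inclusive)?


Prefix sums: [0, 6, 9, 19, 24, 31, 39, 52, 59]
Sum[3..7] = prefix[8] - prefix[3] = 59 - 19 = 40


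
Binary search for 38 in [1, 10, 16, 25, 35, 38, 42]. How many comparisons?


Search for 38:
[0,6] mid=3 arr[3]=25
[4,6] mid=5 arr[5]=38
Total: 2 comparisons


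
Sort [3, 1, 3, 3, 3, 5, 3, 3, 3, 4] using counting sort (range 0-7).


Count array: [0, 1, 0, 7, 1, 1, 0, 0]
Reconstruct: [1, 3, 3, 3, 3, 3, 3, 3, 4, 5]


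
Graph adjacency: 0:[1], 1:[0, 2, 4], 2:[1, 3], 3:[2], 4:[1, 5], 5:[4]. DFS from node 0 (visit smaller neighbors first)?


DFS stack-based: start with [0]
Visit order: [0, 1, 2, 3, 4, 5]


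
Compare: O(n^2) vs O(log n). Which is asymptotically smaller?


logarithmic grows slower than quadratic
O(log n) is asymptotically smaller; O(n^2) grows faster


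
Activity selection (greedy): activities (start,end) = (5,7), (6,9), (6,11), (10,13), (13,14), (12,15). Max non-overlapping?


Greedy: pick earliest-ending, then skip overlaps.
Selected (3 activities): [(5, 7), (10, 13), (13, 14)]


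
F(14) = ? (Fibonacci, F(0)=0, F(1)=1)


F(n)=F(n-1)+F(n-2)
...F(12)=144, F(13)=233, F(14)=377


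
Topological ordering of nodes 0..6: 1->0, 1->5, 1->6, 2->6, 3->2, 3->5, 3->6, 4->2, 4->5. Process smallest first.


Kahn's algorithm, process smallest node first
Order: [1, 0, 3, 4, 2, 5, 6]


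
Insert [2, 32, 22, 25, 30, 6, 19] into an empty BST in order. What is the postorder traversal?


Root = 2; build tree by BST insertion.
Postorder traversal: [19, 6, 30, 25, 22, 32, 2]


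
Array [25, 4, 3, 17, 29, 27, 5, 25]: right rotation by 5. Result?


Right rotate by 5: [17, 29, 27, 5, 25, 25, 4, 3]


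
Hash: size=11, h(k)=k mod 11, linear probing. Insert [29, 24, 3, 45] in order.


Insertions: 29->slot 7; 24->slot 2; 3->slot 3; 45->slot 1
Table: [None, 45, 24, 3, None, None, None, 29, None, None, None]


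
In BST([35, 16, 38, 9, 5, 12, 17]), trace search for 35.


BST root = 35
Search for 35: compare at each node
Path: [35]


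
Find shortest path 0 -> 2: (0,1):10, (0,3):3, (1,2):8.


Dijkstra from 0:
Distances: {0: 0, 1: 10, 2: 18, 3: 3}
Shortest distance to 2 = 18, path = [0, 1, 2]


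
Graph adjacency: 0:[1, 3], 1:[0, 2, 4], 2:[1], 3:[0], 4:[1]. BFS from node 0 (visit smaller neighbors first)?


BFS queue: start with [0]
Visit order: [0, 1, 3, 2, 4]


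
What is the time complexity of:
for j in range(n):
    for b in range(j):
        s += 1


Per nesting level: O(n) * O(n) [triangular over j] = O(n^2)
Complexity: O(n^2)


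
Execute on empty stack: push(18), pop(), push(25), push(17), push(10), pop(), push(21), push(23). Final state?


push(18) -> [18]
pop() returns 18 -> []
push(25) -> [25]
push(17) -> [25, 17]
push(10) -> [25, 17, 10]
pop() returns 10 -> [25, 17]
push(21) -> [25, 17, 21]
push(23) -> [25, 17, 21, 23]
Final stack (bottom to top): [25, 17, 21, 23]


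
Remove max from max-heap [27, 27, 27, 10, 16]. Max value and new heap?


Max = 27
Replace root with last, heapify down
Resulting heap: [27, 16, 27, 10]


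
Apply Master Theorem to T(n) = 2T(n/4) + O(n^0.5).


a=2, b=4, c=0.5. log_4(2)=0.5 = c=0.5. Case 2: O(n^c log n) = O(sqrt(n) log n)
Complexity: O(sqrt(n) log n)


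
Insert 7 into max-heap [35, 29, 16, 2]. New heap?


Append 7: [35, 29, 16, 2, 7]
Bubble up: no swaps needed
Result: [35, 29, 16, 2, 7]


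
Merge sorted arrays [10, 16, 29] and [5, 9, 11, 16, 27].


Compare heads, take smaller each step.
Merged: [5, 9, 10, 11, 16, 16, 27, 29]


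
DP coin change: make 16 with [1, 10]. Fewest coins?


dp[0]=0; dp[i]=1+min(dp[i-c] for c in coins)
...dp[11]=2, dp[12]=3, dp[13]=4, dp[14]=5, dp[15]=6, dp[16]=7
Minimum coins for 16 = 7


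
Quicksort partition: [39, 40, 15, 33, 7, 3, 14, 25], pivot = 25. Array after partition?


Elements <= 25 go left of pivot.
Result: [15, 7, 3, 14, 25, 39, 33, 40], pivot at index 4


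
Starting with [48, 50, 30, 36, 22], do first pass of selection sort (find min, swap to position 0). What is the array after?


After one pass: [22, 50, 30, 36, 48]


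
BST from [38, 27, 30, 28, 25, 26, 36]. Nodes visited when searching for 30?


BST root = 38
Search for 30: compare at each node
Path: [38, 27, 30]


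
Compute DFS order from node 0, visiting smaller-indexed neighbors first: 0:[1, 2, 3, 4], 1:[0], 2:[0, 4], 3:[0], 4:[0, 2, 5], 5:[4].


DFS stack-based: start with [0]
Visit order: [0, 1, 2, 4, 5, 3]


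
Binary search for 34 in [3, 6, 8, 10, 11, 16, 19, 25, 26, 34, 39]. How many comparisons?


Search for 34:
[0,10] mid=5 arr[5]=16
[6,10] mid=8 arr[8]=26
[9,10] mid=9 arr[9]=34
Total: 3 comparisons


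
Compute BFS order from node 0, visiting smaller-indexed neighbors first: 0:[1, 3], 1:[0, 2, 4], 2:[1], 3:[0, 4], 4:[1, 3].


BFS queue: start with [0]
Visit order: [0, 1, 3, 2, 4]


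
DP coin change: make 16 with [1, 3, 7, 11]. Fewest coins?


dp[0]=0; dp[i]=1+min(dp[i-c] for c in coins)
...dp[11]=1, dp[12]=2, dp[13]=3, dp[14]=2, dp[15]=3, dp[16]=4
Minimum coins for 16 = 4


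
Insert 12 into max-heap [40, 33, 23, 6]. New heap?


Append 12: [40, 33, 23, 6, 12]
Bubble up: no swaps needed
Result: [40, 33, 23, 6, 12]


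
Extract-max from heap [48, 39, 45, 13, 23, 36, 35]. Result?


Max = 48
Replace root with last, heapify down
Resulting heap: [45, 39, 36, 13, 23, 35]


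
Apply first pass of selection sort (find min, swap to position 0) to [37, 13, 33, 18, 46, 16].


After one pass: [13, 37, 33, 18, 46, 16]


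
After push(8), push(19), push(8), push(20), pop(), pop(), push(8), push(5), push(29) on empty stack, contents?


push(8) -> [8]
push(19) -> [8, 19]
push(8) -> [8, 19, 8]
push(20) -> [8, 19, 8, 20]
pop() returns 20 -> [8, 19, 8]
pop() returns 8 -> [8, 19]
push(8) -> [8, 19, 8]
push(5) -> [8, 19, 8, 5]
push(29) -> [8, 19, 8, 5, 29]
Final stack (bottom to top): [8, 19, 8, 5, 29]


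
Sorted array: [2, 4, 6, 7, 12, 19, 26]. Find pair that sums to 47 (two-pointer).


Two pointers: lo=0, hi=6
No pair sums to 47


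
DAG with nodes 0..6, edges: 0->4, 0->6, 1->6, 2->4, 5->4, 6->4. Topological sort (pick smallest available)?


Kahn's algorithm, process smallest node first
Order: [0, 1, 2, 3, 5, 6, 4]


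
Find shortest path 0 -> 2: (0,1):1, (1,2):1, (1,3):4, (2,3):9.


Dijkstra from 0:
Distances: {0: 0, 1: 1, 2: 2, 3: 5}
Shortest distance to 2 = 2, path = [0, 1, 2]


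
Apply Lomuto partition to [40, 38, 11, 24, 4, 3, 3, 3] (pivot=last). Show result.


Elements <= 3 go left of pivot.
Result: [3, 3, 3, 24, 4, 40, 38, 11], pivot at index 2


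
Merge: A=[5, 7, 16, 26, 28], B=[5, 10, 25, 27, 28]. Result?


Compare heads, take smaller each step.
Merged: [5, 5, 7, 10, 16, 25, 26, 27, 28, 28]


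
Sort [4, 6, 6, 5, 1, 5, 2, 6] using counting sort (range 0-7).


Count array: [0, 1, 1, 0, 1, 2, 3, 0]
Reconstruct: [1, 2, 4, 5, 5, 6, 6, 6]


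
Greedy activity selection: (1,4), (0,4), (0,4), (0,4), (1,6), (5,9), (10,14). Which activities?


Greedy: pick earliest-ending, then skip overlaps.
Selected (3 activities): [(1, 4), (5, 9), (10, 14)]


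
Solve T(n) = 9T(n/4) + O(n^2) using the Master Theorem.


a=9, b=4, c=2. log_4(9)=1.585 < c=2. Case 3: O(n^c) = O(n^2)
Complexity: O(n^2)


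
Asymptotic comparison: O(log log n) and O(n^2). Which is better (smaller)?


double-logarithmic grows slower than quadratic
O(log log n) is asymptotically smaller; O(n^2) grows faster


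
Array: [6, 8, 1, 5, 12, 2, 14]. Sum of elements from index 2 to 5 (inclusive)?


Prefix sums: [0, 6, 14, 15, 20, 32, 34, 48]
Sum[2..5] = prefix[6] - prefix[2] = 34 - 14 = 20


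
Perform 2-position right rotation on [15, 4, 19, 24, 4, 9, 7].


Right rotate by 2: [9, 7, 15, 4, 19, 24, 4]


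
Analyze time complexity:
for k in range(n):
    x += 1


Per nesting level: O(n) = O(n)
Complexity: O(n)


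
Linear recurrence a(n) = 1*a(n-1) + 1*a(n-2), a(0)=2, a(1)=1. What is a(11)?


Build bottom-up:
...a(9)=76, a(10)=123, a(11)=1*123+1*76=199


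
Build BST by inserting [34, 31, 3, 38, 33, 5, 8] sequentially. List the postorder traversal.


Root = 34; build tree by BST insertion.
Postorder traversal: [8, 5, 3, 33, 31, 38, 34]


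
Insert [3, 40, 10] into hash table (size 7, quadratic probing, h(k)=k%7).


Insertions: 3->slot 3; 40->slot 5; 10->slot 4
Table: [None, None, None, 3, 10, 40, None]


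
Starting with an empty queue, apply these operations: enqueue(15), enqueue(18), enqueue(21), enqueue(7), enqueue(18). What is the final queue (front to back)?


enqueue(15) -> [15]
enqueue(18) -> [15, 18]
enqueue(21) -> [15, 18, 21]
enqueue(7) -> [15, 18, 21, 7]
enqueue(18) -> [15, 18, 21, 7, 18]
Final queue (front to back): [15, 18, 21, 7, 18]


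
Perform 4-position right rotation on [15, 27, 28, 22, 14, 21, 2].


Right rotate by 4: [22, 14, 21, 2, 15, 27, 28]


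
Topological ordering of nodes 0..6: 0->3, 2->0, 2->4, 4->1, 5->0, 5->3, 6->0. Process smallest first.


Kahn's algorithm, process smallest node first
Order: [2, 4, 1, 5, 6, 0, 3]


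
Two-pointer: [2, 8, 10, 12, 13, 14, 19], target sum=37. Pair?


Two pointers: lo=0, hi=6
No pair sums to 37


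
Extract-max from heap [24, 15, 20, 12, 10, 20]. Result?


Max = 24
Replace root with last, heapify down
Resulting heap: [20, 15, 20, 12, 10]


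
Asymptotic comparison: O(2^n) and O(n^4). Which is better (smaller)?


quartic grows slower than exponential
O(n^4) is asymptotically smaller; O(2^n) grows faster


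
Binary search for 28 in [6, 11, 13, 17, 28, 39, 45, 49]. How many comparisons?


Search for 28:
[0,7] mid=3 arr[3]=17
[4,7] mid=5 arr[5]=39
[4,4] mid=4 arr[4]=28
Total: 3 comparisons


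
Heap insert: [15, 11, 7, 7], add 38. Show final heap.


Append 38: [15, 11, 7, 7, 38]
Bubble up: swap idx 4(38) with idx 1(11); swap idx 1(38) with idx 0(15)
Result: [38, 15, 7, 7, 11]


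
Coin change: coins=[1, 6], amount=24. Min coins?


dp[0]=0; dp[i]=1+min(dp[i-c] for c in coins)
...dp[19]=4, dp[20]=5, dp[21]=6, dp[22]=7, dp[23]=8, dp[24]=4
Minimum coins for 24 = 4


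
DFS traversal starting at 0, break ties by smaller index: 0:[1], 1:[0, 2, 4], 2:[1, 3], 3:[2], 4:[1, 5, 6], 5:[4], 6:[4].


DFS stack-based: start with [0]
Visit order: [0, 1, 2, 3, 4, 5, 6]


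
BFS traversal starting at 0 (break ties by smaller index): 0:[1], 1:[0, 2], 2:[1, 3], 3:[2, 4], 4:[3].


BFS queue: start with [0]
Visit order: [0, 1, 2, 3, 4]


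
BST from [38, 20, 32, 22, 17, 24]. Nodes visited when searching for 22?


BST root = 38
Search for 22: compare at each node
Path: [38, 20, 32, 22]


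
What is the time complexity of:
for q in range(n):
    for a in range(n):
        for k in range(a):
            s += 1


Per nesting level: O(n) * O(n) * O(n) [triangular over a] = O(n^3)
Complexity: O(n^3)


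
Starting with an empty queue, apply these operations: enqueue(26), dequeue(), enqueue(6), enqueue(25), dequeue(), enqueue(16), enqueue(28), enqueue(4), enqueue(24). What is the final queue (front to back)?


enqueue(26) -> [26]
dequeue() returns 26 -> []
enqueue(6) -> [6]
enqueue(25) -> [6, 25]
dequeue() returns 6 -> [25]
enqueue(16) -> [25, 16]
enqueue(28) -> [25, 16, 28]
enqueue(4) -> [25, 16, 28, 4]
enqueue(24) -> [25, 16, 28, 4, 24]
Final queue (front to back): [25, 16, 28, 4, 24]


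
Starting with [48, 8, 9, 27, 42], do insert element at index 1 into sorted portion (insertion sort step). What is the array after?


After one pass: [8, 48, 9, 27, 42]


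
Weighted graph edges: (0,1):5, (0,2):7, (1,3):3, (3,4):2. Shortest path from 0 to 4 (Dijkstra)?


Dijkstra from 0:
Distances: {0: 0, 1: 5, 2: 7, 3: 8, 4: 10}
Shortest distance to 4 = 10, path = [0, 1, 3, 4]


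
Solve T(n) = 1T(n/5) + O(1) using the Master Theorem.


a=1, b=5, c=0. log_5(1)=0 = c=0. Case 2: O(n^c log n) = O(log n)
Complexity: O(log n)


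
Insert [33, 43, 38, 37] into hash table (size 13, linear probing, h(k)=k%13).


Insertions: 33->slot 7; 43->slot 4; 38->slot 12; 37->slot 11
Table: [None, None, None, None, 43, None, None, 33, None, None, None, 37, 38]


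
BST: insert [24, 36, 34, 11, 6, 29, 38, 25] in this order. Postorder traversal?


Root = 24; build tree by BST insertion.
Postorder traversal: [6, 11, 25, 29, 34, 38, 36, 24]


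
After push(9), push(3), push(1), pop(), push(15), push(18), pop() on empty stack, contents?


push(9) -> [9]
push(3) -> [9, 3]
push(1) -> [9, 3, 1]
pop() returns 1 -> [9, 3]
push(15) -> [9, 3, 15]
push(18) -> [9, 3, 15, 18]
pop() returns 18 -> [9, 3, 15]
Final stack (bottom to top): [9, 3, 15]


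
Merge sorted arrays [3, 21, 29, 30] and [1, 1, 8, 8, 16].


Compare heads, take smaller each step.
Merged: [1, 1, 3, 8, 8, 16, 21, 29, 30]


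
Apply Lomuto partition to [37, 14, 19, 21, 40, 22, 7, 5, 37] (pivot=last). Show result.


Elements <= 37 go left of pivot.
Result: [37, 14, 19, 21, 22, 7, 5, 37, 40], pivot at index 7


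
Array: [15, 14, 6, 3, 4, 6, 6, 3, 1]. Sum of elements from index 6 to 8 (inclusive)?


Prefix sums: [0, 15, 29, 35, 38, 42, 48, 54, 57, 58]
Sum[6..8] = prefix[9] - prefix[6] = 58 - 48 = 10


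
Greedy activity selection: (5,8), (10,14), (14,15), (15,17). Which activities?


Greedy: pick earliest-ending, then skip overlaps.
Selected (4 activities): [(5, 8), (10, 14), (14, 15), (15, 17)]


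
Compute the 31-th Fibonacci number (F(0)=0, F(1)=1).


F(n)=F(n-1)+F(n-2)
...F(29)=514229, F(30)=832040, F(31)=1346269


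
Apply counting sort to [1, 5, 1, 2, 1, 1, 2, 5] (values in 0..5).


Count array: [0, 4, 2, 0, 0, 2]
Reconstruct: [1, 1, 1, 1, 2, 2, 5, 5]


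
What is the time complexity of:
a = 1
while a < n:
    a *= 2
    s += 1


Per nesting level: O(log n) = O(log n)
Complexity: O(log n)


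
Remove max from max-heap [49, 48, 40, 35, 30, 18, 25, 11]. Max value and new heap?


Max = 49
Replace root with last, heapify down
Resulting heap: [48, 35, 40, 11, 30, 18, 25]


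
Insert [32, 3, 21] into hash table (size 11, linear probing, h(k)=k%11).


Insertions: 32->slot 10; 3->slot 3; 21->slot 0
Table: [21, None, None, 3, None, None, None, None, None, None, 32]


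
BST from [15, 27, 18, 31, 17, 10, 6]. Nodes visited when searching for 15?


BST root = 15
Search for 15: compare at each node
Path: [15]


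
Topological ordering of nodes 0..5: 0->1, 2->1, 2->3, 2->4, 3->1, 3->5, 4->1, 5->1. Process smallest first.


Kahn's algorithm, process smallest node first
Order: [0, 2, 3, 4, 5, 1]


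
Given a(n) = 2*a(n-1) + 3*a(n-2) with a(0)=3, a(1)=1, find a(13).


Build bottom-up:
...a(11)=177145, a(12)=531443, a(13)=2*531443+3*177145=1594321


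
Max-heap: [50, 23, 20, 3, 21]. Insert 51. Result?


Append 51: [50, 23, 20, 3, 21, 51]
Bubble up: swap idx 5(51) with idx 2(20); swap idx 2(51) with idx 0(50)
Result: [51, 23, 50, 3, 21, 20]


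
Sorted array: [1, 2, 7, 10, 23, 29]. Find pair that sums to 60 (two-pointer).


Two pointers: lo=0, hi=5
No pair sums to 60


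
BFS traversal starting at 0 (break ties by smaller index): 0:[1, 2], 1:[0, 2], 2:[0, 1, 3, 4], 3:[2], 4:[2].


BFS queue: start with [0]
Visit order: [0, 1, 2, 3, 4]


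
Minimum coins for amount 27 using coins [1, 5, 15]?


dp[0]=0; dp[i]=1+min(dp[i-c] for c in coins)
...dp[22]=4, dp[23]=5, dp[24]=6, dp[25]=3, dp[26]=4, dp[27]=5
Minimum coins for 27 = 5


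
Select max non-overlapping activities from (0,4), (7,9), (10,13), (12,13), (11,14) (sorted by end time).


Greedy: pick earliest-ending, then skip overlaps.
Selected (3 activities): [(0, 4), (7, 9), (10, 13)]


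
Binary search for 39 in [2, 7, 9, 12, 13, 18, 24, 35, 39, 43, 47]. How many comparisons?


Search for 39:
[0,10] mid=5 arr[5]=18
[6,10] mid=8 arr[8]=39
Total: 2 comparisons


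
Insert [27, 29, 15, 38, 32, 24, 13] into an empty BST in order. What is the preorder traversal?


Root = 27; build tree by BST insertion.
Preorder traversal: [27, 15, 13, 24, 29, 38, 32]


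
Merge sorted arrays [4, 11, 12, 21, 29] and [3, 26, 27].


Compare heads, take smaller each step.
Merged: [3, 4, 11, 12, 21, 26, 27, 29]


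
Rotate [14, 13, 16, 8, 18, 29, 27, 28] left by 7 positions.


Left rotate by 7: [28, 14, 13, 16, 8, 18, 29, 27]


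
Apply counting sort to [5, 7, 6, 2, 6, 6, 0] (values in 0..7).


Count array: [1, 0, 1, 0, 0, 1, 3, 1]
Reconstruct: [0, 2, 5, 6, 6, 6, 7]


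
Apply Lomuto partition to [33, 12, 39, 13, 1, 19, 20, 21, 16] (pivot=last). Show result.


Elements <= 16 go left of pivot.
Result: [12, 13, 1, 16, 39, 19, 20, 21, 33], pivot at index 3


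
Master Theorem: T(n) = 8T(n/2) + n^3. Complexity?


a=8, b=2, c=3. log_2(8)=3 = c=3. Case 2: O(n^c log n) = O(n^3 log n)
Complexity: O(n^3 log n)


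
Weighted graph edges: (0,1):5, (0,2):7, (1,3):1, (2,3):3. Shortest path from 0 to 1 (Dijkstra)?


Dijkstra from 0:
Distances: {0: 0, 1: 5, 2: 7, 3: 6}
Shortest distance to 1 = 5, path = [0, 1]


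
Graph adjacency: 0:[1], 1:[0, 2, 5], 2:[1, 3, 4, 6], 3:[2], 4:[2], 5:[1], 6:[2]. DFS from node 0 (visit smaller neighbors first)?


DFS stack-based: start with [0]
Visit order: [0, 1, 2, 3, 4, 6, 5]


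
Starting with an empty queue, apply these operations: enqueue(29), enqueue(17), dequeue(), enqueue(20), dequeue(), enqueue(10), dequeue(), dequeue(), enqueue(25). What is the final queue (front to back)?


enqueue(29) -> [29]
enqueue(17) -> [29, 17]
dequeue() returns 29 -> [17]
enqueue(20) -> [17, 20]
dequeue() returns 17 -> [20]
enqueue(10) -> [20, 10]
dequeue() returns 20 -> [10]
dequeue() returns 10 -> []
enqueue(25) -> [25]
Final queue (front to back): [25]


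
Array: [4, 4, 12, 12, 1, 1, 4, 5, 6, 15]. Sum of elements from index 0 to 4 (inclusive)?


Prefix sums: [0, 4, 8, 20, 32, 33, 34, 38, 43, 49, 64]
Sum[0..4] = prefix[5] - prefix[0] = 33 - 0 = 33


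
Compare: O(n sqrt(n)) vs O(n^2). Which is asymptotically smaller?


n^1.5 grows slower than quadratic
O(n sqrt(n)) is asymptotically smaller; O(n^2) grows faster


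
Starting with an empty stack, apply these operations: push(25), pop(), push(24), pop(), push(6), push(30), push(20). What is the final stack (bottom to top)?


push(25) -> [25]
pop() returns 25 -> []
push(24) -> [24]
pop() returns 24 -> []
push(6) -> [6]
push(30) -> [6, 30]
push(20) -> [6, 30, 20]
Final stack (bottom to top): [6, 30, 20]


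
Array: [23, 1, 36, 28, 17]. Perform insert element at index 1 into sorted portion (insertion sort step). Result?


After one pass: [1, 23, 36, 28, 17]


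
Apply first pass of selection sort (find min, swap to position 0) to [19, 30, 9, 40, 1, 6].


After one pass: [1, 30, 9, 40, 19, 6]


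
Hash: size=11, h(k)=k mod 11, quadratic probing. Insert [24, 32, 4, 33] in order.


Insertions: 24->slot 2; 32->slot 10; 4->slot 4; 33->slot 0
Table: [33, None, 24, None, 4, None, None, None, None, None, 32]


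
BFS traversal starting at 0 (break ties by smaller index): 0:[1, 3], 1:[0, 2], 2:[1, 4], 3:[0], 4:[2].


BFS queue: start with [0]
Visit order: [0, 1, 3, 2, 4]


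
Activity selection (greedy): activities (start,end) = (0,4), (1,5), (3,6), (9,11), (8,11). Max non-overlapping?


Greedy: pick earliest-ending, then skip overlaps.
Selected (2 activities): [(0, 4), (9, 11)]


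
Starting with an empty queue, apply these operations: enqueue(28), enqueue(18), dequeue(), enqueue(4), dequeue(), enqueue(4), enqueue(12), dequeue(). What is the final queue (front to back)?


enqueue(28) -> [28]
enqueue(18) -> [28, 18]
dequeue() returns 28 -> [18]
enqueue(4) -> [18, 4]
dequeue() returns 18 -> [4]
enqueue(4) -> [4, 4]
enqueue(12) -> [4, 4, 12]
dequeue() returns 4 -> [4, 12]
Final queue (front to back): [4, 12]


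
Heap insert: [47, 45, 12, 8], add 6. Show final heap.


Append 6: [47, 45, 12, 8, 6]
Bubble up: no swaps needed
Result: [47, 45, 12, 8, 6]


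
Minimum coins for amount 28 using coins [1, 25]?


dp[0]=0; dp[i]=1+min(dp[i-c] for c in coins)
...dp[23]=23, dp[24]=24, dp[25]=1, dp[26]=2, dp[27]=3, dp[28]=4
Minimum coins for 28 = 4


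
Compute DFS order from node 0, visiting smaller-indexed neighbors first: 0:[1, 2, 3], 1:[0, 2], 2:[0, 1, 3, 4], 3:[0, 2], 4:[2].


DFS stack-based: start with [0]
Visit order: [0, 1, 2, 3, 4]


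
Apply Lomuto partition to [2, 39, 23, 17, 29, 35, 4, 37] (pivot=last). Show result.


Elements <= 37 go left of pivot.
Result: [2, 23, 17, 29, 35, 4, 37, 39], pivot at index 6


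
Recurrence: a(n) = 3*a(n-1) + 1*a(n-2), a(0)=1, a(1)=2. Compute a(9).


Build bottom-up:
...a(7)=2738, a(8)=9043, a(9)=3*9043+1*2738=29867


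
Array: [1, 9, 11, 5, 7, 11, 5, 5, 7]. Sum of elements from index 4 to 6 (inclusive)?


Prefix sums: [0, 1, 10, 21, 26, 33, 44, 49, 54, 61]
Sum[4..6] = prefix[7] - prefix[4] = 49 - 26 = 23


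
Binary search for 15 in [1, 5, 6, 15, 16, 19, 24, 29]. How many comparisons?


Search for 15:
[0,7] mid=3 arr[3]=15
Total: 1 comparisons


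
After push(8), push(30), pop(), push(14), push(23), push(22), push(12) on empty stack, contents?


push(8) -> [8]
push(30) -> [8, 30]
pop() returns 30 -> [8]
push(14) -> [8, 14]
push(23) -> [8, 14, 23]
push(22) -> [8, 14, 23, 22]
push(12) -> [8, 14, 23, 22, 12]
Final stack (bottom to top): [8, 14, 23, 22, 12]


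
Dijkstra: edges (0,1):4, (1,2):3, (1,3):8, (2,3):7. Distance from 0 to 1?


Dijkstra from 0:
Distances: {0: 0, 1: 4, 2: 7, 3: 12}
Shortest distance to 1 = 4, path = [0, 1]


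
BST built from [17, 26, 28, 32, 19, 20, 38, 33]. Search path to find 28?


BST root = 17
Search for 28: compare at each node
Path: [17, 26, 28]


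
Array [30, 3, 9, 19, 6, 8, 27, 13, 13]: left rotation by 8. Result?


Left rotate by 8: [13, 30, 3, 9, 19, 6, 8, 27, 13]


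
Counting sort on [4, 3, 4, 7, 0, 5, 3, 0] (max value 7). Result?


Count array: [2, 0, 0, 2, 2, 1, 0, 1]
Reconstruct: [0, 0, 3, 3, 4, 4, 5, 7]


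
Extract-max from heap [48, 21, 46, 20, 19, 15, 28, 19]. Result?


Max = 48
Replace root with last, heapify down
Resulting heap: [46, 21, 28, 20, 19, 15, 19]


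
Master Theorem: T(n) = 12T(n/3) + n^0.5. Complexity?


a=12, b=3, c=0.5. log_3(12)=2.262 > c=0.5. Case 1: O(n^log_b(a)) = O(n^2.262)
Complexity: O(n^2.262)


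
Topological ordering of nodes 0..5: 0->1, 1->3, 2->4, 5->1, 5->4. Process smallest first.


Kahn's algorithm, process smallest node first
Order: [0, 2, 5, 1, 3, 4]


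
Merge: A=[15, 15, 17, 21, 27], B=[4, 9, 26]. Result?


Compare heads, take smaller each step.
Merged: [4, 9, 15, 15, 17, 21, 26, 27]


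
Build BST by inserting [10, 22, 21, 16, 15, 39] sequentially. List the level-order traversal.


Root = 10; build tree by BST insertion.
Level-Order traversal: [10, 22, 21, 39, 16, 15]


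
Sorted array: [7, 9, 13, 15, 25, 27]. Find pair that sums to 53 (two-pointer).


Two pointers: lo=0, hi=5
No pair sums to 53


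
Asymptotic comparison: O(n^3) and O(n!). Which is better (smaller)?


cubic grows slower than factorial
O(n^3) is asymptotically smaller; O(n!) grows faster


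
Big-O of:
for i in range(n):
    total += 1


Per nesting level: O(n) = O(n)
Complexity: O(n)


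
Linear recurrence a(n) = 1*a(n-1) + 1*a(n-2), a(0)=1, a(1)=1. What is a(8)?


Build bottom-up:
...a(6)=13, a(7)=21, a(8)=1*21+1*13=34


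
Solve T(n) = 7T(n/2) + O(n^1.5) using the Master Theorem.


a=7, b=2, c=1.5. log_2(7)=2.807 > c=1.5. Case 1: O(n^log_b(a)) = O(n^2.807)
Complexity: O(n^2.807)


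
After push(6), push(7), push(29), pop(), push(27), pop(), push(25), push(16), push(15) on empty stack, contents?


push(6) -> [6]
push(7) -> [6, 7]
push(29) -> [6, 7, 29]
pop() returns 29 -> [6, 7]
push(27) -> [6, 7, 27]
pop() returns 27 -> [6, 7]
push(25) -> [6, 7, 25]
push(16) -> [6, 7, 25, 16]
push(15) -> [6, 7, 25, 16, 15]
Final stack (bottom to top): [6, 7, 25, 16, 15]


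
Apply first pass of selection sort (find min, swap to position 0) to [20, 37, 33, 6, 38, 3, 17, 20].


After one pass: [3, 37, 33, 6, 38, 20, 17, 20]


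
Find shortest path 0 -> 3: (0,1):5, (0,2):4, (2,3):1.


Dijkstra from 0:
Distances: {0: 0, 1: 5, 2: 4, 3: 5}
Shortest distance to 3 = 5, path = [0, 2, 3]


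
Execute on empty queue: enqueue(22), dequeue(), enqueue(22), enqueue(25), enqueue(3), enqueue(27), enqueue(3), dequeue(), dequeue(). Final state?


enqueue(22) -> [22]
dequeue() returns 22 -> []
enqueue(22) -> [22]
enqueue(25) -> [22, 25]
enqueue(3) -> [22, 25, 3]
enqueue(27) -> [22, 25, 3, 27]
enqueue(3) -> [22, 25, 3, 27, 3]
dequeue() returns 22 -> [25, 3, 27, 3]
dequeue() returns 25 -> [3, 27, 3]
Final queue (front to back): [3, 27, 3]


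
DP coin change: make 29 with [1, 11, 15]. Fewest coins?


dp[0]=0; dp[i]=1+min(dp[i-c] for c in coins)
...dp[24]=4, dp[25]=5, dp[26]=2, dp[27]=3, dp[28]=4, dp[29]=5
Minimum coins for 29 = 5


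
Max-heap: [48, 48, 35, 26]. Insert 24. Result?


Append 24: [48, 48, 35, 26, 24]
Bubble up: no swaps needed
Result: [48, 48, 35, 26, 24]


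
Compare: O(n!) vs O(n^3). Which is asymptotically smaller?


cubic grows slower than factorial
O(n^3) is asymptotically smaller; O(n!) grows faster


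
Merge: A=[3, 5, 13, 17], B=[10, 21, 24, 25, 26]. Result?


Compare heads, take smaller each step.
Merged: [3, 5, 10, 13, 17, 21, 24, 25, 26]


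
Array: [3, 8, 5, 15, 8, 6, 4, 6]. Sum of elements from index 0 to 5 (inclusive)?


Prefix sums: [0, 3, 11, 16, 31, 39, 45, 49, 55]
Sum[0..5] = prefix[6] - prefix[0] = 45 - 0 = 45


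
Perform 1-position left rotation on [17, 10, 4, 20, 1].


Left rotate by 1: [10, 4, 20, 1, 17]


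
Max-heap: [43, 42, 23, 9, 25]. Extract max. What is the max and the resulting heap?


Max = 43
Replace root with last, heapify down
Resulting heap: [42, 25, 23, 9]


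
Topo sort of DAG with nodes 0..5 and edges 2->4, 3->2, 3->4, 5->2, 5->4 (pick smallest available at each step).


Kahn's algorithm, process smallest node first
Order: [0, 1, 3, 5, 2, 4]


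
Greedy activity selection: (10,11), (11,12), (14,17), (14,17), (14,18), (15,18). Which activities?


Greedy: pick earliest-ending, then skip overlaps.
Selected (3 activities): [(10, 11), (11, 12), (14, 17)]
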